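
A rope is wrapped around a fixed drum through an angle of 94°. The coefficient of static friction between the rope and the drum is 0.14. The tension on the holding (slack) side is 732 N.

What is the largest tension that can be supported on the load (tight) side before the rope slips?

At impending slip the capstan equation gives T₂/T₁ = e^{μβ} with β in radians.
β = 94° × π/180 = 1.641 rad.
e^{μβ} = e^{0.14×1.641} = 1.258.
T₂ = T₁ · e^{μβ} = 732 × 1.258 = 921 N.

T_max ≈ 921 N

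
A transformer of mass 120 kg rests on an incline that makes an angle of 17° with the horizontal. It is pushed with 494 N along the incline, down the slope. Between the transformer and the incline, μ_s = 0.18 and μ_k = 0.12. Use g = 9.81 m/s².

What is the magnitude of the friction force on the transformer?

Perpendicular to the surface, N = m g cos θ = 120·9.81·cos 17° = 1126 N.
Parallel to the incline, ΣF = 0 gives f = m g sin θ + P = 344.2 + 494 = 838.2 N (up-slope positive).
Maximum static friction available: μ_s N = 0.18 × 1126 = 202.6 N.
|838.2| exceeds 202.6 N, so the transformer slips down-slope; friction is kinetic, f = μ_k N = 0.12×1126 = 135 N.

f ≈ 135 N (up the incline)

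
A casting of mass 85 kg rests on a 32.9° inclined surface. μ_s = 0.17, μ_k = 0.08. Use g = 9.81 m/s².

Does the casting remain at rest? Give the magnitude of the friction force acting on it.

N = m g cos θ = 700 N.
Down-slope weight component: m g sin θ = 453 N.
μ_s N = 119 N.
453 > 119 N, so it slides; kinetic friction f = μ_k N = 0.08×700 = 56 N.

f ≈ 56 N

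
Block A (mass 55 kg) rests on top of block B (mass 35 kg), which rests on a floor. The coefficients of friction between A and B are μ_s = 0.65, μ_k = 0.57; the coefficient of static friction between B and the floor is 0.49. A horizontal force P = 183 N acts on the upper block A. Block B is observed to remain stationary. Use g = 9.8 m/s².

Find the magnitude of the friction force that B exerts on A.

The normal force B exerts on A is simply A's weight, N₁ = 539 N.
So the A–B interface can sustain at most μ_s N₁ = 350.4 N of static friction.
Since P = 183 N ≤ 350.4 N, A does not slip on B; friction on A equals P = 183 N.
By Newton's third law B feels 183 N forward from A. With B stationary, the floor's static friction on B balances it: f₂ = 183 N (well within μ_s(m_A+m_B)g = 432.2 N).

f ≈ 183 N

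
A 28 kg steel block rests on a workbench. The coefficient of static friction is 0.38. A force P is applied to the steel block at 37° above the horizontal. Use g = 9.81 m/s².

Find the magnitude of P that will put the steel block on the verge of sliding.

P ≈ 102 N

N = m g − P sin α (the pull lifts the steel block).
At impending slip, P cos α = μ_s N = μ_s (m g − P sin α).
Solving: P (cos α + μ_s sin α) = μ_s m g → P = 0.38×275/(cos 37° + 0.38 sin 37°) = 104/1.027 = 102 N.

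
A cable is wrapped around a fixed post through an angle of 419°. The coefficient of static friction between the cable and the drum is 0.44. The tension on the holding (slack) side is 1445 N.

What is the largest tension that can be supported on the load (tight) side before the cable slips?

T_max ≈ 36100 N

At impending slip the capstan equation gives T₂/T₁ = e^{μβ} with β in radians.
β = 419° × π/180 = 7.313 rad.
e^{μβ} = e^{0.44×7.313} = 24.97.
T₂ = T₁ · e^{μβ} = 1445 × 24.97 = 36100 N.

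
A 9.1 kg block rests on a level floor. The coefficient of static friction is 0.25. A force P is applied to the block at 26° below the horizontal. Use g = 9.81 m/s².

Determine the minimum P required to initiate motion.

N = m g + P sin α (the push presses the block into the level floor).
At impending slip, P cos α = μ_s N = μ_s (m g + P sin α).
Solving: P (cos α − μ_s sin α) = μ_s m g → P = 0.25×89.3/(cos 26° − 0.25 sin 26°) = 22.3/0.7892 = 28.3 N.

P ≈ 28.3 N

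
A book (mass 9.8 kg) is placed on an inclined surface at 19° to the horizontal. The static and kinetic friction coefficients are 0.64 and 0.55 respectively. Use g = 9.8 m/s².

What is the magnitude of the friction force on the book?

f ≈ 31.3 N (up the incline)

Perpendicular to the surface, N = m g cos θ = 9.8·9.8·cos 19° = 90.81 N.
For equilibrium along the incline, friction must balance the weight component: f = m g sin θ = 31.27 N up the slope.
The static-friction ceiling is μ_s N = 0.64 × 90.81 = 58.12 N.
Since |31.27| ≤ 58.12 N, static friction is sufficient; f equals the required value, not μ_s N.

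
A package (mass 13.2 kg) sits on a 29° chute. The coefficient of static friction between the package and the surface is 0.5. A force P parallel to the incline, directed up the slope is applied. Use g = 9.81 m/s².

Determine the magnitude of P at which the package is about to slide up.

At impending motion up the slope, friction acts down-slope at its limit: f = μ_s N.
P is parallel to the surface, so N = m g cos θ = 113 N.
Along the incline: P = m g sin θ + μ_s N = 62.8 + 0.5×113 = 119 N.

P ≈ 119 N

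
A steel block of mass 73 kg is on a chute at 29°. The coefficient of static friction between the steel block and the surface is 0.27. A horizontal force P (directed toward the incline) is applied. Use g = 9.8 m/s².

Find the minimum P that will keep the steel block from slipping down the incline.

P_min ≈ 177 N

The steel block tends to slide down (tan θ > μ_s), so at the point of impending slip friction acts up-slope at its limit: f = μ_s N.
Perpendicular to the incline: N = m g cos θ + P sin θ.
Along the incline: P cos θ + μ_s N = m g sin θ, i.e. P cos θ + μ_s (m g cos θ + P sin θ) = m g sin θ.
Solving, P (cos θ + μ_s sin θ) = m g (sin θ − μ_s cos θ), so P = 715×0.2487/1.006 = 177 N.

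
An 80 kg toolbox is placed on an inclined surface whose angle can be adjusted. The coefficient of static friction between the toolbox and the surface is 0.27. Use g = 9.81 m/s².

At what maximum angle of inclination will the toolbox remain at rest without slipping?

θ_max ≈ 15.1°

At the slip threshold, m g sin θ = μ_s · m g cos θ, so tan θ = μ_s.
θ_max = arctan(0.27) = 15.1°.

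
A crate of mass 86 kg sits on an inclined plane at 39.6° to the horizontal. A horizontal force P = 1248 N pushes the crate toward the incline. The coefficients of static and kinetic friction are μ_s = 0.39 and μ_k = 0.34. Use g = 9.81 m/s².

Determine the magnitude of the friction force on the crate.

f ≈ 424 N (down the incline)

Resolve perpendicular to the incline: N = m g cos θ + P sin θ = 86×9.81×cos 39.6° + 1248×sin 39.6° = 1446 N.
Along the incline, the net driving force (taking up-slope positive) is P cos θ − m g sin θ = 961.6 − 537.8 = 423.8 N, so equilibrium requires friction f = -423.8 N (down-slope).
Maximum static friction: μ_s N = 0.39 × 1446 = 563.8 N.
|f_req| = 423.8 ≤ 563.8 N → the crate is in equilibrium; friction equals the required value.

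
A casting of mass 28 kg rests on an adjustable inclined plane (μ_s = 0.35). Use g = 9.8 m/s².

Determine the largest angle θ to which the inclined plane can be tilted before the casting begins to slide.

At the slip threshold, m g sin θ = μ_s · m g cos θ, so tan θ = μ_s.
θ_max = arctan(0.35) = 19.3°.

θ_max ≈ 19.3°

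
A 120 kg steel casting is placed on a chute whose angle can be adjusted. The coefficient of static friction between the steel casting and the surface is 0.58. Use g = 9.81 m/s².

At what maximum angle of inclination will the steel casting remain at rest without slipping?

At the slip threshold, m g sin θ = μ_s · m g cos θ, so tan θ = μ_s.
θ_max = arctan(0.58) = 30.1°.

θ_max ≈ 30.1°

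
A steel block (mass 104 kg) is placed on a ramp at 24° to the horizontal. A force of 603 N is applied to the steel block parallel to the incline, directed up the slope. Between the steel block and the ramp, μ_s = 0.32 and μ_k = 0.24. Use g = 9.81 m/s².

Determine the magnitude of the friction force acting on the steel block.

f ≈ 188 N (down the incline)

Normal force: N = m g cos θ = 104 × 9.81 × cos 24° = 932 N.
For equilibrium along the incline the friction force must supply f = m g sin θ − P = 415 − 603 = -188 N (positive meaning up-slope).
Static friction can supply at most μ_s N = 298.3 N.
Since |-188| ≤ 298.3 N, the steel block remains in static equilibrium and friction takes exactly the required value.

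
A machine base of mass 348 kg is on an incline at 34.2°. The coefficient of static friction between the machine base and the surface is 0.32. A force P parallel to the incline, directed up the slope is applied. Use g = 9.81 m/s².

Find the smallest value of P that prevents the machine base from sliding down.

P_min ≈ 1020 N

The machine base tends to slide down (tan θ > μ_s), so at the point of impending slip friction acts up-slope at its limit: f = μ_s N.
P is parallel to the surface, so N = m g cos θ = 2820 N.
Along the incline: P + μ_s N = m g sin θ, so P = 1920 − 0.32×2820 = 1020 N.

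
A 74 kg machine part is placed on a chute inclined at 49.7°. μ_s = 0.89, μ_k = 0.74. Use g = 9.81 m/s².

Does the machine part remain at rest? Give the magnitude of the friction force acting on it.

f ≈ 347 N

N = m g cos θ = 470 N.
Down-slope weight component: m g sin θ = 554 N.
μ_s N = 418 N.
554 > 418 N, so it slides; kinetic friction f = μ_k N = 0.74×470 = 347 N.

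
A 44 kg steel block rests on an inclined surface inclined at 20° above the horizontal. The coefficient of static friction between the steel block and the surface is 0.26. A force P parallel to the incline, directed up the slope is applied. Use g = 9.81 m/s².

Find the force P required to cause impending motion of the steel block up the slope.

At impending motion up the slope, friction acts down-slope at its limit: f = μ_s N.
P is parallel to the surface, so N = m g cos θ = 406 N.
Along the incline: P = m g sin θ + μ_s N = 148 + 0.26×406 = 253 N.

P ≈ 253 N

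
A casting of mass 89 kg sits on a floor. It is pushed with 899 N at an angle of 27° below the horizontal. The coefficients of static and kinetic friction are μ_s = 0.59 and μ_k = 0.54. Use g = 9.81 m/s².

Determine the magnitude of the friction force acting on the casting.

Vertical equilibrium gives N = m g + P sin α = 1281 N.
For equilibrium, f = P cos α = 899×cos 27° = 801 N.
The static-friction limit is μ_s N = 755.9 N.
801 > 755.9 N → the casting slides; f = μ_k N = 0.54×1281 = 692 N.

f ≈ 692 N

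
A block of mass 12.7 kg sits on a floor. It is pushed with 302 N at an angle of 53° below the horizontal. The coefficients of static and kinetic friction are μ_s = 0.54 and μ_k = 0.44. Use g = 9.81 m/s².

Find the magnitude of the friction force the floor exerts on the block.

f ≈ 182 N

Vertical equilibrium gives N = m g + P sin α = 365.8 N.
For equilibrium, f = P cos α = 302×cos 53° = 181.7 N.
The static-friction limit is μ_s N = 197.5 N.
Since 181.7 N does not exceed the limit, the block stays at rest and f = 182 N.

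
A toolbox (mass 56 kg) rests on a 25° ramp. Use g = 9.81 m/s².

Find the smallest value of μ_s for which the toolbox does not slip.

μ_s,min ≈ 0.466

At the slip threshold m g sin θ = μ_s m g cos θ, so μ_s,min = tan θ.
μ_s,min = tan 25° = 0.466.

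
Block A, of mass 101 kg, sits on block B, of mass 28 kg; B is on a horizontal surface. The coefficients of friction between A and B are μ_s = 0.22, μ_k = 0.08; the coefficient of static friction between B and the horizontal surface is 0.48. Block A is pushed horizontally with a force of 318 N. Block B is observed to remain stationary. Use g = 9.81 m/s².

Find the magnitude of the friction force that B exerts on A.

f ≈ 79.3 N

Between the blocks, N₁ = m_A g = 990.8 N.
So the A–B interface can sustain at most μ_s N₁ = 218 N of static friction.
P = 318 N exceeds that limit, so A slips over B and the interface friction becomes kinetic: f₁ = μ_k N₁ = 0.08×990.8 = 79.3 N.
By Newton's third law B feels 79.3 N forward from A. With B stationary, the floor's static friction on B balances it: f₂ = 79.3 N (well within μ_s(m_A+m_B)g = 607.4 N).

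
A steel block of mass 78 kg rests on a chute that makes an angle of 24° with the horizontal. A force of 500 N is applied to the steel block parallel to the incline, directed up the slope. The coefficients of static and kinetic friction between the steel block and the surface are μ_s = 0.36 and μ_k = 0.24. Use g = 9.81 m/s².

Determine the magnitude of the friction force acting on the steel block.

Normal force: N = m g cos θ = 78 × 9.81 × cos 24° = 699 N.
Parallel to the incline, ΣF = 0 gives f = m g sin θ − P = 311.2 − 500 = -188.8 N (up-slope positive).
Maximum static friction available: μ_s N = 0.36 × 699 = 251.6 N.
Since |-188.8| ≤ 251.6 N, the steel block remains in static equilibrium and friction takes exactly the required value.

f ≈ 189 N (down the incline)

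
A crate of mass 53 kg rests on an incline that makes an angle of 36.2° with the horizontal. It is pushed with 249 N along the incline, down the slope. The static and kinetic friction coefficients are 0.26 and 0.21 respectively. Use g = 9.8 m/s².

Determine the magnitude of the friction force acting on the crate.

Perpendicular to the surface, N = m g cos θ = 53·9.8·cos 36.2° = 419.1 N.
For equilibrium along the incline the friction force must supply f = m g sin θ + P = 306.8 + 249 = 555.8 N (positive meaning up-slope).
The static-friction ceiling is μ_s N = 0.26 × 419.1 = 109 N.
|555.8| exceeds 109 N, so the crate slips down-slope; friction is kinetic, f = μ_k N = 0.21×419.1 = 88 N.

f ≈ 88 N (up the incline)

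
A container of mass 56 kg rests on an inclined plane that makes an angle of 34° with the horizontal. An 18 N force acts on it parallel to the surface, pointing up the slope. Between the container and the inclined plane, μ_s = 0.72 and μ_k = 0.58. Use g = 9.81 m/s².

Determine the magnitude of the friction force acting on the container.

f ≈ 289 N (up the incline)

Normal force: N = m g cos θ = 56 × 9.81 × cos 34° = 455.4 N.
For equilibrium along the incline the friction force must supply f = m g sin θ − P = 307.2 − 18 = 289.2 N (positive meaning up-slope).
The static-friction ceiling is μ_s N = 0.72 × 455.4 = 327.9 N.
Since |289.2| ≤ 327.9 N, static friction is sufficient; f equals the required value, not μ_s N.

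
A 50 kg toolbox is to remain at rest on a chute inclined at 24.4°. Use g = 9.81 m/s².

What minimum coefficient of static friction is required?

At the slip threshold m g sin θ = μ_s m g cos θ, so μ_s,min = tan θ.
μ_s,min = tan 24.4° = 0.454.

μ_s,min ≈ 0.454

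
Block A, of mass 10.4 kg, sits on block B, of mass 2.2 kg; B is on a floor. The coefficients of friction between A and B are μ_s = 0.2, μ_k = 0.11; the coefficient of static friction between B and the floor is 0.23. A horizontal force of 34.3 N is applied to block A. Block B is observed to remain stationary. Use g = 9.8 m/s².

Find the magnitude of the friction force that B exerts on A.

The normal force B exerts on A is simply A's weight, N₁ = 101.9 N.
So the A–B interface can sustain at most μ_s N₁ = 20.38 N of static friction.
Since P = 34.3 N > 20.38 N, A slides on B; the A–B friction is kinetic: f₁ = μ_k N₁ = 0.11×101.9 = 11.2 N.
By Newton's third law B feels 11.2 N forward from A. With B stationary, the floor's static friction on B balances it: f₂ = 11.2 N (well within μ_s(m_A+m_B)g = 28.4 N).

f ≈ 11.2 N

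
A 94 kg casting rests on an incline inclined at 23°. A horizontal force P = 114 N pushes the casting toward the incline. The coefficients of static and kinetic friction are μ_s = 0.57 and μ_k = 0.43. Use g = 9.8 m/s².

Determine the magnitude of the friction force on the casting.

f ≈ 255 N (up the incline)

The horizontal push has a component P sin θ into the surface, so N = m g cos θ + P sin θ = 848 + 44.54 = 892.5 N.
Parallel to the incline: P cos θ − m g sin θ = 104.9 − 359.9 = -255 N; the friction needed to balance this is 255 N acting up the slope.
The limit of static friction is μ_s N = 508.7 N.
|f_req| = 255 ≤ 508.7 N → the casting is in equilibrium; friction equals the required value.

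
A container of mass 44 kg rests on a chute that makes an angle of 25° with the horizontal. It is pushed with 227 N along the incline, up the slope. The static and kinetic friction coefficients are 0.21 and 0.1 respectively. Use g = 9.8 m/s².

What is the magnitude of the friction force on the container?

f ≈ 44.8 N (down the incline)

The normal reaction is N = m g cos θ = 390.8 N.
The friction needed for equilibrium is m g sin θ − P = 182.2 − 227 = -44.77 N, measured positive up-slope.
Maximum static friction available: μ_s N = 0.21 × 390.8 = 82.07 N.
Since |-44.77| ≤ 82.07 N, no slip — friction simply equals what equilibrium demands.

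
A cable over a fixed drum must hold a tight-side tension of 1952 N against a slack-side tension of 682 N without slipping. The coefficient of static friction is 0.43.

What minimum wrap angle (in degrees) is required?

T₂/T₁ = e^{μβ} → β = ln(T₂/T₁)/μ.
β = ln(1952/682)/0.43 = 1.052/0.43 = 2.446 rad.
In degrees: β = 2.446 × 180/π = 140°.

β_min ≈ 140°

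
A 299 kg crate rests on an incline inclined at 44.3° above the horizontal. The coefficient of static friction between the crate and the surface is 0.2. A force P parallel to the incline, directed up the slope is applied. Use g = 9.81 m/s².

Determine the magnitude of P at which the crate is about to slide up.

P ≈ 2470 N

At impending motion up the slope, friction acts down-slope at its limit: f = μ_s N.
P is parallel to the surface, so N = m g cos θ = 2100 N.
Along the incline: P = m g sin θ + μ_s N = 2050 + 0.2×2100 = 2470 N.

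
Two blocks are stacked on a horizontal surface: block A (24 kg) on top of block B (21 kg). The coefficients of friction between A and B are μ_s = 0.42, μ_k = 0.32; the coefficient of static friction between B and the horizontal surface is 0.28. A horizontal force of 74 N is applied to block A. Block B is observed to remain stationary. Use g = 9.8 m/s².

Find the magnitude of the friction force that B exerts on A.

Between the blocks, N₁ = m_A g = 235.2 N.
Maximum static friction on A from B: μ_s N₁ = 0.42×235.2 = 98.78 N.
Since P = 74 N ≤ 98.78 N, A does not slip on B; friction on A equals P = 74 N.
By Newton's third law B feels 74 N forward from A. With B stationary, the floor's static friction on B balances it: f₂ = 74 N (well within μ_s(m_A+m_B)g = 123.5 N).

f ≈ 74 N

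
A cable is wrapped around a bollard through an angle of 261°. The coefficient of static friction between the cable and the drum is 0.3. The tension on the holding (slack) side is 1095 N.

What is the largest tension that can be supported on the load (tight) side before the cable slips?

At impending slip the capstan equation gives T₂/T₁ = e^{μβ} with β in radians.
β = 261° × π/180 = 4.555 rad.
e^{μβ} = e^{0.3×4.555} = 3.922.
T₂ = T₁ · e^{μβ} = 1095 × 3.922 = 4290 N.

T_max ≈ 4290 N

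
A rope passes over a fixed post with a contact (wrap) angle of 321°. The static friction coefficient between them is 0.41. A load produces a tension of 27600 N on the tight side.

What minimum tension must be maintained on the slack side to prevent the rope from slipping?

T_min ≈ 2780 N

Capstan equation at impending slip: T_tight/T_slack = e^{μβ}.
β = 321° = 5.603 rad; e^{μβ} = e^{0.41×5.603} = 9.945.
T_slack = T_tight / e^{μβ} = 27600 / 9.945 = 2780 N.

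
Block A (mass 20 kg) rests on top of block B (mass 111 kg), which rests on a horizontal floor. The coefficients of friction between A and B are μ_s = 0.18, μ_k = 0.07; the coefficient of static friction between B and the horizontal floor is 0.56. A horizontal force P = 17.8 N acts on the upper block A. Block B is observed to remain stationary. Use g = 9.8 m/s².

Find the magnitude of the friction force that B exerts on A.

Between the blocks, N₁ = m_A g = 196 N.
So the A–B interface can sustain at most μ_s N₁ = 35.28 N of static friction.
Since P = 17.8 N ≤ 35.28 N, A does not slip on B; friction on A equals P = 17.8 N.
By Newton's third law B feels 17.8 N forward from A. With B stationary, the floor's static friction on B balances it: f₂ = 17.8 N (well within μ_s(m_A+m_B)g = 718.9 N).

f ≈ 17.8 N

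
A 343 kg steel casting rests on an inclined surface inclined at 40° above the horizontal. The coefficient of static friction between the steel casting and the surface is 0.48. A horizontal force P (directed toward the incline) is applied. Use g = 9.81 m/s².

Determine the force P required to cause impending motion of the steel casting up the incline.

At impending motion up the slope, friction acts down-slope at its limit: f = μ_s N.
Perpendicular to the incline: N = m g cos θ + P sin θ.
Along the incline: P cos θ = m g sin θ + μ_s N = m g sin θ + μ_s (m g cos θ + P sin θ).
Solving, P (cos θ − μ_s sin θ) = m g (sin θ + μ_s cos θ), so P = 343×9.81×(sin 40° + 0.48 cos 40°)/(cos 40° − 0.48 sin 40°) = 3360×1.01/0.4575 = 7430 N.

P ≈ 7430 N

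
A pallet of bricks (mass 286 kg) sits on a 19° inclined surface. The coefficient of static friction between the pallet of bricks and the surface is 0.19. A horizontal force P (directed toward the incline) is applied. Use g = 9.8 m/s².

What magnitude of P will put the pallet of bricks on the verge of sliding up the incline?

P ≈ 1600 N

At impending motion up the slope, friction acts down-slope at its limit: f = μ_s N.
Perpendicular to the incline: N = m g cos θ + P sin θ.
Along the incline: P cos θ = m g sin θ + μ_s N = m g sin θ + μ_s (m g cos θ + P sin θ).
Solving, P (cos θ − μ_s sin θ) = m g (sin θ + μ_s cos θ), so P = 286×9.8×(sin 19° + 0.19 cos 19°)/(cos 19° − 0.19 sin 19°) = 2800×0.5052/0.8837 = 1600 N.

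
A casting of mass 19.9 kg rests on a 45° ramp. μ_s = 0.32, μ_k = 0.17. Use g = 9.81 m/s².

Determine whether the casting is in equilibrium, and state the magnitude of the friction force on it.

N = m g cos θ = 138 N.
Down-slope weight component: m g sin θ = 138 N.
μ_s N = 44.2 N.
138 > 44.2 N, so it slides; kinetic friction f = μ_k N = 0.17×138 = 23.5 N.

f ≈ 23.5 N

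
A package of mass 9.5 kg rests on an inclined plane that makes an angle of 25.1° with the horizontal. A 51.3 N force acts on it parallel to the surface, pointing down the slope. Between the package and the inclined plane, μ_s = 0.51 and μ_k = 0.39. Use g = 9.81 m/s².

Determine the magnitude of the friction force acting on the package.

f ≈ 32.9 N (up the incline)

The normal reaction is N = m g cos θ = 84.39 N.
For equilibrium along the incline the friction force must supply f = m g sin θ + P = 39.53 + 51.3 = 90.83 N (positive meaning up-slope).
Static friction can supply at most μ_s N = 43.04 N.
|90.83| exceeds 43.04 N, so the package slips down-slope; friction is kinetic, f = μ_k N = 0.39×84.39 = 32.9 N.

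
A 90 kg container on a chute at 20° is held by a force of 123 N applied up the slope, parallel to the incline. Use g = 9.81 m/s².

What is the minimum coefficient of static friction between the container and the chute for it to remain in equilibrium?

μ_s,min ≈ 0.216

N = m g cos θ = 829.7 N.
Friction must make up the shortfall along the incline: f = m g sin θ − P = 302 − 123 = 179 N.
At the threshold f = μ_s N, so μ_s,min = 179/829.7 = 0.216.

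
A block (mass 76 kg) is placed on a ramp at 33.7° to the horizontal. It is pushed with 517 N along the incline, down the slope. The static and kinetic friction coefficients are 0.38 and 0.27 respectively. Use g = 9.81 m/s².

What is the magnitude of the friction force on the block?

f ≈ 167 N (up the incline)

The normal reaction is N = m g cos θ = 620.3 N.
The friction needed for equilibrium is m g sin θ + P = 413.7 + 517 = 930.7 N, measured positive up-slope.
Maximum static friction available: μ_s N = 0.38 × 620.3 = 235.7 N.
|930.7| exceeds 235.7 N, so the block slips down-slope; friction is kinetic, f = μ_k N = 0.27×620.3 = 167 N.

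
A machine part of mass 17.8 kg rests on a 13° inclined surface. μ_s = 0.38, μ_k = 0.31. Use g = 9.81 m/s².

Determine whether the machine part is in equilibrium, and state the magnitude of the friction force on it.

f ≈ 39.3 N

N = m g cos θ = 170 N.
Down-slope weight component: m g sin θ = 39.3 N.
μ_s N = 64.7 N.
39.3 ≤ 64.7 N, so it stays put; friction = 39.3 N.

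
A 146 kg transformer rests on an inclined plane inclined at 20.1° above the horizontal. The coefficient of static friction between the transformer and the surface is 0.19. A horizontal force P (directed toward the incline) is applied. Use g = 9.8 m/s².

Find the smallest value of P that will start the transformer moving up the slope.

At impending motion up the slope, friction acts down-slope at its limit: f = μ_s N.
Perpendicular to the incline: N = m g cos θ + P sin θ.
Along the incline: P cos θ = m g sin θ + μ_s N = m g sin θ + μ_s (m g cos θ + P sin θ).
Solving, P (cos θ − μ_s sin θ) = m g (sin θ + μ_s cos θ), so P = 146×9.8×(sin 20.1° + 0.19 cos 20.1°)/(cos 20.1° − 0.19 sin 20.1°) = 1430×0.5221/0.8738 = 855 N.

P ≈ 855 N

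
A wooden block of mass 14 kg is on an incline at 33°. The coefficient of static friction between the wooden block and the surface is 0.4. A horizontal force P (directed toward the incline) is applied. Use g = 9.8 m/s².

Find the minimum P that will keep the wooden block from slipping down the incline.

P_min ≈ 27.2 N

The wooden block tends to slide down (tan θ > μ_s), so at the point of impending slip friction acts up-slope at its limit: f = μ_s N.
Perpendicular to the incline: N = m g cos θ + P sin θ.
Along the incline: P cos θ + μ_s N = m g sin θ, i.e. P cos θ + μ_s (m g cos θ + P sin θ) = m g sin θ.
Solving, P (cos θ + μ_s sin θ) = m g (sin θ − μ_s cos θ), so P = 137×0.2092/1.057 = 27.2 N.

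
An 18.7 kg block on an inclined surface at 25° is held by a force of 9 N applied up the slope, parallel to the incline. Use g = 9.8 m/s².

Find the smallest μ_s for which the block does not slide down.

N = m g cos θ = 166.1 N.
Friction must make up the shortfall along the incline: f = m g sin θ − P = 77.45 − 9 = 68.45 N.
At the threshold f = μ_s N, so μ_s,min = 68.45/166.1 = 0.412.

μ_s,min ≈ 0.412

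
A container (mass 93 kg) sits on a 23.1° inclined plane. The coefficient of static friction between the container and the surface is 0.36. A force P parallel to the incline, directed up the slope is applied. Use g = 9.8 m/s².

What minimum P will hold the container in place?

P_min ≈ 55.8 N

The container tends to slide down (tan θ > μ_s), so at the point of impending slip friction acts up-slope at its limit: f = μ_s N.
P is parallel to the surface, so N = m g cos θ = 838 N.
Along the incline: P + μ_s N = m g sin θ, so P = 358 − 0.36×838 = 55.8 N.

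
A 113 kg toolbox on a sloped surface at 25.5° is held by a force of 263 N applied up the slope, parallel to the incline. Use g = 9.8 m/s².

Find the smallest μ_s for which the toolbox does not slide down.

μ_s,min ≈ 0.214

N = m g cos θ = 999.5 N.
Friction must make up the shortfall along the incline: f = m g sin θ − P = 476.7 − 263 = 213.7 N.
At the threshold f = μ_s N, so μ_s,min = 213.7/999.5 = 0.214.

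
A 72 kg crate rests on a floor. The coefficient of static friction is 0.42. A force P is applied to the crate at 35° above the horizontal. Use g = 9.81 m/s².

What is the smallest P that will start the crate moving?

N = m g − P sin α (the pull lifts the crate).
At impending slip, P cos α = μ_s N = μ_s (m g − P sin α).
Solving: P (cos α + μ_s sin α) = μ_s m g → P = 0.42×706/(cos 35° + 0.42 sin 35°) = 297/1.06 = 280 N.

P ≈ 280 N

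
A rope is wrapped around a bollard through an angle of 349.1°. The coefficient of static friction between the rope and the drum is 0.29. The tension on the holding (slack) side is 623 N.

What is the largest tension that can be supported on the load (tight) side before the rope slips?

At impending slip the capstan equation gives T₂/T₁ = e^{μβ} with β in radians.
β = 349.1° × π/180 = 6.093 rad.
e^{μβ} = e^{0.29×6.093} = 5.853.
T₂ = T₁ · e^{μβ} = 623 × 5.853 = 3650 N.

T_max ≈ 3650 N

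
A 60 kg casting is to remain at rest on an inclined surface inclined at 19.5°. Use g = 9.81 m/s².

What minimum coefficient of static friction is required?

At the slip threshold m g sin θ = μ_s m g cos θ, so μ_s,min = tan θ.
μ_s,min = tan 19.5° = 0.354.

μ_s,min ≈ 0.354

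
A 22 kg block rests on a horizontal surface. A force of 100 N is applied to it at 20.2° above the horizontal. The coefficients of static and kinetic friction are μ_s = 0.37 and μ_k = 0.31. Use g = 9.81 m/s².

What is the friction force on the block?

f ≈ 56.2 N

The vertical component of P reduces the normal force: N = m g − P sin α = 215.8 − 34.53 = 181.3 N.
For equilibrium, f = P cos α = 100×cos 20.2° = 93.85 N.
The static-friction limit is μ_s N = 67.08 N.
The required friction exceeds μ_s N, so the block moves and f = μ_k N = 56.2 N.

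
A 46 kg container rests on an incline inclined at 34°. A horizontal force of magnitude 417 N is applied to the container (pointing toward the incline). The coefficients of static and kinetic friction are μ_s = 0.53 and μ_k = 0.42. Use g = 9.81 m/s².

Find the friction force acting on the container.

Normal direction: N = m g cos θ + P sin θ = 607.3 N.
Along the incline, the net driving force (taking up-slope positive) is P cos θ − m g sin θ = 345.7 − 252.3 = 93.37 N, so equilibrium requires friction f = -93.37 N (down-slope).
The limit of static friction is μ_s N = 321.9 N.
|f_req| = 93.37 ≤ 321.9 N → the container is in equilibrium; friction equals the required value.

f ≈ 93.4 N (down the incline)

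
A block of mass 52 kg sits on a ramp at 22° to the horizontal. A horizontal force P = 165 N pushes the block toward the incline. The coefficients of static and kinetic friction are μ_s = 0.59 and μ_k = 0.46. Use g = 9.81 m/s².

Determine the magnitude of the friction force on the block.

The horizontal push has a component P sin θ into the surface, so N = m g cos θ + P sin θ = 473 + 61.81 = 534.8 N.
Parallel to the incline: P cos θ − m g sin θ = 153 − 191.1 = -38.11 N; the friction needed to balance this is 38.11 N acting up the slope.
Maximum static friction: μ_s N = 0.59 × 534.8 = 315.5 N.
Since 38.11 N is within the 315.5 N limit, the block stays put and friction is exactly 38.1 N.

f ≈ 38.1 N (up the incline)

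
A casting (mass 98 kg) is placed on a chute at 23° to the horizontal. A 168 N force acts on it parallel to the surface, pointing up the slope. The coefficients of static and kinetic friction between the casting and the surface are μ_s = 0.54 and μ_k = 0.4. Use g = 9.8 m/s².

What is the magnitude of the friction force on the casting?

Perpendicular to the surface, N = m g cos θ = 98·9.8·cos 23° = 884.1 N.
Parallel to the incline, ΣF = 0 gives f = m g sin θ − P = 375.3 − 168 = 207.3 N (up-slope positive).
Static friction can supply at most μ_s N = 477.4 N.
Since |207.3| ≤ 477.4 N, the casting remains in static equilibrium and friction takes exactly the required value.

f ≈ 207 N (up the incline)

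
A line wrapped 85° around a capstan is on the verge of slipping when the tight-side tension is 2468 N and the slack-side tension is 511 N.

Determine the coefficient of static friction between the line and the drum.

T₂/T₁ = e^{μβ} → μ = ln(T₂/T₁)/β.
β = 85° = 1.484 rad.
μ = ln(2468/511)/1.484 = ln(4.83)/1.484 = 1.06.

μ ≈ 1.06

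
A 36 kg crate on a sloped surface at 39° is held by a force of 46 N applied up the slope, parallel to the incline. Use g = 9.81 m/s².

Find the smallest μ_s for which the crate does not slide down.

N = m g cos θ = 274.5 N.
Friction must make up the shortfall along the incline: f = m g sin θ − P = 222.3 − 46 = 176.3 N.
At the threshold f = μ_s N, so μ_s,min = 176.3/274.5 = 0.642.

μ_s,min ≈ 0.642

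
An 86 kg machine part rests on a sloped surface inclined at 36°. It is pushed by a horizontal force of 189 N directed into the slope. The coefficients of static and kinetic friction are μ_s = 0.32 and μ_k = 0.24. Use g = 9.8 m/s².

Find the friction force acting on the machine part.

The horizontal push has a component P sin θ into the surface, so N = m g cos θ + P sin θ = 681.8 + 111.1 = 792.9 N.
Parallel to the incline: P cos θ − m g sin θ = 152.9 − 495.4 = -342.5 N; the friction needed to balance this is 342.5 N acting up the slope.
Maximum static friction: μ_s N = 0.32 × 792.9 = 253.7 N.
The required 342.5 N exceeds the static limit, so the machine part slides down-slope and f = μ_k N = 0.24×792.9 = 190 N.

f ≈ 190 N (up the incline)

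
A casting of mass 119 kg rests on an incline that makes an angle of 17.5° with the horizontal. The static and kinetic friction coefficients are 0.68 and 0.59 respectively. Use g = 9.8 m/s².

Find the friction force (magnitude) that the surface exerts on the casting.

Perpendicular to the surface, N = m g cos θ = 119·9.8·cos 17.5° = 1112 N.
For equilibrium along the incline, friction must balance the weight component: f = m g sin θ = 350.7 N up the slope.
Static friction can supply at most μ_s N = 756.3 N.
Since |350.7| ≤ 756.3 N, static friction is sufficient; f equals the required value, not μ_s N.

f ≈ 351 N (up the incline)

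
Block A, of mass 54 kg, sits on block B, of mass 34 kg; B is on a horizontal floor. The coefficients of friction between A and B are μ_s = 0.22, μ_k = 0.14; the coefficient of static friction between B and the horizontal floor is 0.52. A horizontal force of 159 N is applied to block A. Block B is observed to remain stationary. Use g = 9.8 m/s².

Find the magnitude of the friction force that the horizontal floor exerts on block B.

f ≈ 74.1 N

Between the blocks, N₁ = m_A g = 529.2 N.
So the A–B interface can sustain at most μ_s N₁ = 116.4 N of static friction.
Since P = 159 N > 116.4 N, A slides on B; the A–B friction is kinetic: f₁ = μ_k N₁ = 0.14×529.2 = 74.1 N.
B experiences an equal 74.1 N forward from A (third law). B is in equilibrium, so the floor supplies f₂ = 74.1 N of static friction (limit μ_s(m_A+m_B)g = 448.4 N, not exceeded).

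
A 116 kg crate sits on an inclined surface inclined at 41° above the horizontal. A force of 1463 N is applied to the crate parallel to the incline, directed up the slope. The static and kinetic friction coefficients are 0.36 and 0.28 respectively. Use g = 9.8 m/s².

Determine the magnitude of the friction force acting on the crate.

Perpendicular to the surface, N = m g cos θ = 116·9.8·cos 41° = 858 N.
For equilibrium along the incline the friction force must supply f = m g sin θ − P = 745.8 − 1463 = -717.2 N (positive meaning up-slope).
Maximum static friction available: μ_s N = 0.36 × 858 = 308.9 N.
Since |-717.2| > 308.9 N, static friction cannot hold it; the crate slides up the incline and kinetic friction applies: f = μ_k N = 0.28 × 858 = 240 N.

f ≈ 240 N (down the incline)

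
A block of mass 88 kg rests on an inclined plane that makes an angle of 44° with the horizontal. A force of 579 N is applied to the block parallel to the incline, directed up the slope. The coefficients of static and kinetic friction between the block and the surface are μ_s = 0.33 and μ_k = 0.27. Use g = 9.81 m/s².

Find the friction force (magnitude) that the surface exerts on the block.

The normal reaction is N = m g cos θ = 621 N.
For equilibrium along the incline the friction force must supply f = m g sin θ − P = 599.7 − 579 = 20.68 N (positive meaning up-slope).
Maximum static friction available: μ_s N = 0.33 × 621 = 204.9 N.
Since |20.68| ≤ 204.9 N, no slip — friction simply equals what equilibrium demands.

f ≈ 20.7 N (up the incline)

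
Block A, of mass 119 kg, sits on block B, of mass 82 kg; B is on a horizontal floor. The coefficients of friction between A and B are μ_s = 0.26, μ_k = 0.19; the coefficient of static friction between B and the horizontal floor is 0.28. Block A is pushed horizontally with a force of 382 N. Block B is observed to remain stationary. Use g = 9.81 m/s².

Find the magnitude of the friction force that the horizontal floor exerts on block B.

The normal force B exerts on A is simply A's weight, N₁ = 1167 N.
Maximum static friction on A from B: μ_s N₁ = 0.26×1167 = 303.5 N.
Since P = 382 N > 303.5 N, A slides on B; the A–B friction is kinetic: f₁ = μ_k N₁ = 0.19×1167 = 222 N.
B experiences an equal 222 N forward from A (third law). B is in equilibrium, so the floor supplies f₂ = 222 N of static friction (limit μ_s(m_A+m_B)g = 552.1 N, not exceeded).

f ≈ 222 N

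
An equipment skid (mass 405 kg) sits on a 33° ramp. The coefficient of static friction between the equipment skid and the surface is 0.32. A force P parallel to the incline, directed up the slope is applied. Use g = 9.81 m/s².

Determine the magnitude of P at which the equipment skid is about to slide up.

P ≈ 3230 N

At impending motion up the slope, friction acts down-slope at its limit: f = μ_s N.
P is parallel to the surface, so N = m g cos θ = 3330 N.
Along the incline: P = m g sin θ + μ_s N = 2160 + 0.32×3330 = 3230 N.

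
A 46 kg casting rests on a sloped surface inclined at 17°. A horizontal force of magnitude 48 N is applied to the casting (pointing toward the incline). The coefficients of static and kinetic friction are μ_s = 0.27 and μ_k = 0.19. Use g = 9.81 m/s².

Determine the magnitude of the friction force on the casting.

Resolve perpendicular to the incline: N = m g cos θ + P sin θ = 46×9.81×cos 17° + 48×sin 17° = 445.6 N.
Along the incline, the net driving force (taking up-slope positive) is P cos θ − m g sin θ = 45.9 − 131.9 = -86.03 N, so equilibrium requires friction f = 86.03 N (up-slope).
The limit of static friction is μ_s N = 120.3 N.
|f_req| = 86.03 ≤ 120.3 N → the casting is in equilibrium; friction equals the required value.

f ≈ 86 N (up the incline)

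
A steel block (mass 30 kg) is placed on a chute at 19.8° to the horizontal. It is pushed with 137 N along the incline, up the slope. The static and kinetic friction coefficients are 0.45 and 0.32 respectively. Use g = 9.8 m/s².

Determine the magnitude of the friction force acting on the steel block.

f ≈ 37.4 N (down the incline)

The normal reaction is N = m g cos θ = 276.6 N.
Parallel to the incline, ΣF = 0 gives f = m g sin θ − P = 99.59 − 137 = -37.41 N (up-slope positive).
Static friction can supply at most μ_s N = 124.5 N.
Since |-37.41| ≤ 124.5 N, the steel block remains in static equilibrium and friction takes exactly the required value.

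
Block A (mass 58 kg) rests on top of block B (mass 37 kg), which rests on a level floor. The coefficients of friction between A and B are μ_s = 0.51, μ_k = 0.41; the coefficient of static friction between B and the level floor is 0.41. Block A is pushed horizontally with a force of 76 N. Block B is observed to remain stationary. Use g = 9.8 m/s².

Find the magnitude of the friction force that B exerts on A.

Normal force at the A–B interface: N₁ = m_A g = 568.4 N.
Maximum static friction on A from B: μ_s N₁ = 0.51×568.4 = 289.9 N.
P = 76 N is within that limit, so A and B move together (both at rest); the A–B friction is simply f₁ = P = 76 N.
By Newton's third law B feels 76 N forward from A. With B stationary, the floor's static friction on B balances it: f₂ = 76 N (well within μ_s(m_A+m_B)g = 381.7 N).

f ≈ 76 N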